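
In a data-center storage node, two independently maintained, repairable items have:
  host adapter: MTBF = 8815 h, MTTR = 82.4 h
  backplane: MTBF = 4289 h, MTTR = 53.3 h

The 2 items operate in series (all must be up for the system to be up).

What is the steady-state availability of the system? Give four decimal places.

A(host adapter) = MTBF/(MTBF+MTTR) = 8815/(8815+82.4) = 0.990739
A(backplane) = MTBF/(MTBF+MTTR) = 4289/(4289+53.3) = 0.987725
Series availability: 0.990739 × 0.987725 = 0.9786

0.9786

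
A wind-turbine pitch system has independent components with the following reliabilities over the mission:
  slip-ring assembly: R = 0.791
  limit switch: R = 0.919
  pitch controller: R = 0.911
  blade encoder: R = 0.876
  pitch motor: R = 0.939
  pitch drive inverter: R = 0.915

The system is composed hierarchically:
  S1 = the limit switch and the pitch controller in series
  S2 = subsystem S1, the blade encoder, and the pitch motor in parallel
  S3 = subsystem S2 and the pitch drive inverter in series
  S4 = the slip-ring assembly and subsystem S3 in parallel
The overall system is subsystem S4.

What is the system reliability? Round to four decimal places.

0.9820

Series (limit switch and pitch controller): 0.919000 × 0.911000 = 0.837209
Parallel ([0.837209], blade encoder, and pitch motor): 1 − (1 − 0.837209)(1 − 0.876000)(1 − 0.939000) = 0.998769
Series ([0.998769] and pitch drive inverter): 0.998769 × 0.915000 = 0.913874
Parallel (slip-ring assembly and [0.913874]): 1 − (1 − 0.791000)(1 − 0.913874) = 0.9820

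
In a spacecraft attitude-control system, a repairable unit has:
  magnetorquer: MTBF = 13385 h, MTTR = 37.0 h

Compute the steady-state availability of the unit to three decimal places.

0.997

A(magnetorquer) = MTBF/(MTBF+MTTR) = 13385/(13385+37.0) = 0.997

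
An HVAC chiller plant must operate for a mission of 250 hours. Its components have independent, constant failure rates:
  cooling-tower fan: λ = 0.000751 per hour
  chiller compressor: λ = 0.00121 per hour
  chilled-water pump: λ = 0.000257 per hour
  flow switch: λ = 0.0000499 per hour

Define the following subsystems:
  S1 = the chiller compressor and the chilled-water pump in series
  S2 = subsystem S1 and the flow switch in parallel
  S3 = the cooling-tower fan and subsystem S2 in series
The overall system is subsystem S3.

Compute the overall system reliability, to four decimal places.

R(cooling-tower fan) = exp(−0.000751 × 250) = 0.828822
R(chiller compressor) = exp(−0.00121 × 250) = 0.738968
R(chilled-water pump) = exp(−0.000257 × 250) = 0.937771
R(flow switch) = exp(−0.0000499 × 250) = 0.987602
Series (chiller compressor and chilled-water pump): 0.738968 × 0.937771 = 0.692983
Parallel ([0.692983] and flow switch): 1 − (1 − 0.692983)(1 − 0.987602) = 0.996194
Series (cooling-tower fan and [0.996194]): 0.828822 × 0.996194 = 0.8257

0.8257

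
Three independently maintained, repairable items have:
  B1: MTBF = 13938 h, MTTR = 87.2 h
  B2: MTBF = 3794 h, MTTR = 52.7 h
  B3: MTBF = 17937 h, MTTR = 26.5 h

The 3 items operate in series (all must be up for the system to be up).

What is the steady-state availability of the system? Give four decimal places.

A(B1) = MTBF/(MTBF+MTTR) = 13938/(13938+87.2) = 0.993783
A(B2) = MTBF/(MTBF+MTTR) = 3794/(3794+52.7) = 0.986300
A(B3) = MTBF/(MTBF+MTTR) = 17937/(17937+26.5) = 0.998525
Series availability: 0.993783 × 0.986300 × 0.998525 = 0.9787

0.9787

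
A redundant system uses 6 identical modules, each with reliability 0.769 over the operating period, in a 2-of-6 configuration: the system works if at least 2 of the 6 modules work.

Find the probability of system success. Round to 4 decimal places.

0.9968

R = Σ_{i=2}^{6} C(6,i) p^i (1−p)^{6−i} with p = 0.769
C(6,2)·0.769^2·0.231^4 = 0.025258
C(6,3)·0.769^3·0.231^3 = 0.112110
C(6,4)·0.769^4·0.231^2 = 0.279911
C(6,5)·0.769^5·0.231^1 = 0.372730
C(6,6)·0.769^6·0.231^0 = 0.206804
Sum = 0.9968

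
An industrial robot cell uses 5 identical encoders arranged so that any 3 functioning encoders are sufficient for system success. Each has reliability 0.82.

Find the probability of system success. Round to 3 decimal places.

0.956

R = Σ_{i=3}^{5} C(5,i) p^i (1−p)^{5−i} with p = 0.82
C(5,3)·0.82^3·0.18^2 = 0.17864
C(5,4)·0.82^4·0.18^1 = 0.40691
C(5,5)·0.82^5·0.18^0 = 0.37074
Sum = 0.956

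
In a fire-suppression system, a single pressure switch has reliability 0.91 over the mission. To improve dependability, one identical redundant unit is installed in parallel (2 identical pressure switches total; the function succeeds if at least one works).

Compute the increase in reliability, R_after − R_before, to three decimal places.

R_before = 0.91
R_after = 1 − (1 − 0.91)^2 = 0.992
ΔR = 0.992 − 0.91 = 0.082

0.082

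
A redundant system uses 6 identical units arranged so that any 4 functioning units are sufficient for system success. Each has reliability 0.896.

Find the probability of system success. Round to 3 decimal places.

0.982

R = Σ_{i=4}^{6} C(6,i) p^i (1−p)^{6−i} with p = 0.896
C(6,4)·0.896^4·0.104^2 = 0.10457
C(6,5)·0.896^5·0.104^1 = 0.36035
C(6,6)·0.896^6·0.104^0 = 0.51743
Sum = 0.982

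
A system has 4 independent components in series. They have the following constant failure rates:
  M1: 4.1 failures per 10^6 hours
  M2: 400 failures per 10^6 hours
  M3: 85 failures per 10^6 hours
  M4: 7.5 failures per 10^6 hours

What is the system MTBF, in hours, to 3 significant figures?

Series of exponential components: λ_sys = Σ λ_i
λ_sys = 0.0000041 + 0.00040 + 0.000085 + 0.0000075 = 4.9660e-04 /h
MTBF = 1 / λ_sys = 2010 h

2010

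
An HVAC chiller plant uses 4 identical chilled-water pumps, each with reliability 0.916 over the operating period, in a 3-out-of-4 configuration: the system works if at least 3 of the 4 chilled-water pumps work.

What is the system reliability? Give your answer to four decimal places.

R = Σ_{i=3}^{4} C(4,i) p^i (1−p)^{4−i} with p = 0.916
C(4,3)·0.916^3·0.084^1 = 0.258241
C(4,4)·0.916^4·0.084^0 = 0.704015
Sum = 0.9623

0.9623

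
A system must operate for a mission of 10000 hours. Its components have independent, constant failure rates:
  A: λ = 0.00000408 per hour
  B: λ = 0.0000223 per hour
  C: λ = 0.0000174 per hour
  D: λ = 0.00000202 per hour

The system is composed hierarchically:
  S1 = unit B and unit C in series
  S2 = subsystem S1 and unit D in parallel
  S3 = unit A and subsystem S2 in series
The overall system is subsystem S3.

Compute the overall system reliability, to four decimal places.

R(A) = exp(−0.00000408 × 10000) = 0.960021
R(B) = exp(−0.0000223 × 10000) = 0.800115
R(C) = exp(−0.0000174 × 10000) = 0.840297
R(D) = exp(−0.00000202 × 10000) = 0.980003
Series (B and C): 0.800115 × 0.840297 = 0.672334
Parallel ([0.672334] and D): 1 − (1 − 0.672334)(1 − 0.980003) = 0.993448
Series (A and [0.993448]): 0.960021 × 0.993448 = 0.9537

0.9537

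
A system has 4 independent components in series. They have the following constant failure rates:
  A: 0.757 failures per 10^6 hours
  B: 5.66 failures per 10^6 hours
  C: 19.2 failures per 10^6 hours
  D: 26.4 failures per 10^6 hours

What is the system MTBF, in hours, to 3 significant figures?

19200

Series of exponential components: λ_sys = Σ λ_i
λ_sys = 0.000000757 + 0.00000566 + 0.0000192 + 0.0000264 = 5.2017e-05 /h
MTBF = 1 / λ_sys = 19200 h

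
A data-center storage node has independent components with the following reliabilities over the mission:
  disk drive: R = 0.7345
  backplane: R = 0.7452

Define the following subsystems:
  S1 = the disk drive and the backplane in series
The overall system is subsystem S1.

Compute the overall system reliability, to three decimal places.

0.547

Series (disk drive and backplane): 0.73450 × 0.74520 = 0.547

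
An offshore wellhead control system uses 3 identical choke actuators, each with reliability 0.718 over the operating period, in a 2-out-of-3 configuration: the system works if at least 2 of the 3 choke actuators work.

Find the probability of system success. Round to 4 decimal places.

R = Σ_{i=2}^{3} C(3,i) p^i (1−p)^{3−i} with p = 0.718
C(3,2)·0.718^2·0.282^1 = 0.436133
C(3,3)·0.718^3·0.282^0 = 0.370146
Sum = 0.8063

0.8063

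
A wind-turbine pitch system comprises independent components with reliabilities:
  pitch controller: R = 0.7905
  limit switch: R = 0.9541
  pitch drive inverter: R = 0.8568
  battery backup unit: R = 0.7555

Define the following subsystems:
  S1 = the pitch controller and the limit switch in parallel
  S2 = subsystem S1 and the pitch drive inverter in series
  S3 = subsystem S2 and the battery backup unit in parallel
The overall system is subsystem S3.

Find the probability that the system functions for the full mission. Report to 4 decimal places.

0.9630

Parallel (pitch controller and limit switch): 1 − (1 − 0.790500)(1 − 0.954100) = 0.990384
Series ([0.990384] and pitch drive inverter): 0.990384 × 0.856800 = 0.848561
Parallel ([0.848561] and battery backup unit): 1 − (1 − 0.848561)(1 − 0.755500) = 0.9630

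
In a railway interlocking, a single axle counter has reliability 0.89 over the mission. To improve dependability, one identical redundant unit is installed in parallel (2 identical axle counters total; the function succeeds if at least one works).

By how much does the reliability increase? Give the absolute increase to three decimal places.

0.098

R_before = 0.89
R_after = 1 − (1 − 0.89)^2 = 0.988
ΔR = 0.988 − 0.89 = 0.098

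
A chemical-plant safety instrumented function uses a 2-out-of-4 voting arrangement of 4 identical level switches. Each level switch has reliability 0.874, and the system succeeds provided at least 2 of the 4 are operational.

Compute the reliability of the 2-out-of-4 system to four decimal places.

R = Σ_{i=2}^{4} C(4,i) p^i (1−p)^{4−i} with p = 0.874
C(4,2)·0.874^2·0.126^2 = 0.072764
C(4,3)·0.874^3·0.126^1 = 0.336484
C(4,4)·0.874^4·0.126^0 = 0.583507
Sum = 0.9928

0.9928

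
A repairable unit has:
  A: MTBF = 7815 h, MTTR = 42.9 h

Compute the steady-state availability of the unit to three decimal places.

0.995

A(A) = MTBF/(MTBF+MTTR) = 7815/(7815+42.9) = 0.995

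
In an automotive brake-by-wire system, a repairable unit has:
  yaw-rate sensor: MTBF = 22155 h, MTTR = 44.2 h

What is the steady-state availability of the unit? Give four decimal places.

0.9980

A(yaw-rate sensor) = MTBF/(MTBF+MTTR) = 22155/(22155+44.2) = 0.9980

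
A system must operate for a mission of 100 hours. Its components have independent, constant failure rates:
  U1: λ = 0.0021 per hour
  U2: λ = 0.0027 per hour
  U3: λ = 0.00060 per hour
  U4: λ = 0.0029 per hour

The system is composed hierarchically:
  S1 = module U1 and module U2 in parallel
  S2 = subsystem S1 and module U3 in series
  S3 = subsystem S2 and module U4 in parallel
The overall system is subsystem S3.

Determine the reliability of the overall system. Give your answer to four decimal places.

R(U1) = exp(−0.0021 × 100) = 0.810584
R(U2) = exp(−0.0027 × 100) = 0.763379
R(U3) = exp(−0.00060 × 100) = 0.941765
R(U4) = exp(−0.0029 × 100) = 0.748264
Parallel (U1 and U2): 1 − (1 − 0.810584)(1 − 0.763379) = 0.955180
Series ([0.955180] and U3): 0.955180 × 0.941765 = 0.899555
Parallel ([0.899555] and U4): 1 − (1 − 0.899555)(1 − 0.748264) = 0.9747

0.9747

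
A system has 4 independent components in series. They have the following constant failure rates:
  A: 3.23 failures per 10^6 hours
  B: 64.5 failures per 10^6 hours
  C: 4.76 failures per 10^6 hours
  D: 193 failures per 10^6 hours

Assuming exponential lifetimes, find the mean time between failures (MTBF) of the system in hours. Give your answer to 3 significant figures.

3770

Series of exponential components: λ_sys = Σ λ_i
λ_sys = 0.00000323 + 0.0000645 + 0.00000476 + 0.000193 = 2.6549e-04 /h
MTBF = 1 / λ_sys = 3770 h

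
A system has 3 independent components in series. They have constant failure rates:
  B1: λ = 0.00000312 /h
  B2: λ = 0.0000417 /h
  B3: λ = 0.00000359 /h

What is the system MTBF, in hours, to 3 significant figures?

20700

Series of exponential components: λ_sys = Σ λ_i
λ_sys = 0.00000312 + 0.0000417 + 0.00000359 = 4.8410e-05 /h
MTBF = 1 / λ_sys = 20700 h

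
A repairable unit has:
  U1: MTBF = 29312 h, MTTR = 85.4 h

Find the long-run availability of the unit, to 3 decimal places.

0.997

A(U1) = MTBF/(MTBF+MTTR) = 29312/(29312+85.4) = 0.997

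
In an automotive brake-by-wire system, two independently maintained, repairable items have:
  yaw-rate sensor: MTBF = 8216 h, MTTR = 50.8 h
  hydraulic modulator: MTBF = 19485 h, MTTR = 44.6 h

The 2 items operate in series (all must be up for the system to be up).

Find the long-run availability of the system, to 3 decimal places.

A(yaw-rate sensor) = MTBF/(MTBF+MTTR) = 8216/(8216+50.8) = 0.993855
A(hydraulic modulator) = MTBF/(MTBF+MTTR) = 19485/(19485+44.6) = 0.997716
Series availability: 0.993855 × 0.997716 = 0.992

0.992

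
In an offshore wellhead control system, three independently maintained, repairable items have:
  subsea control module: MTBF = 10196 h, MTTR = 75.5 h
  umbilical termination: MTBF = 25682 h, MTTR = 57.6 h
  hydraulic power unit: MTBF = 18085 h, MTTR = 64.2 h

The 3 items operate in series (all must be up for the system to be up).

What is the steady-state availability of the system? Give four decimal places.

0.9869

A(subsea control module) = MTBF/(MTBF+MTTR) = 10196/(10196+75.5) = 0.992650
A(umbilical termination) = MTBF/(MTBF+MTTR) = 25682/(25682+57.6) = 0.997762
A(hydraulic power unit) = MTBF/(MTBF+MTTR) = 18085/(18085+64.2) = 0.996463
Series availability: 0.992650 × 0.997762 × 0.996463 = 0.9869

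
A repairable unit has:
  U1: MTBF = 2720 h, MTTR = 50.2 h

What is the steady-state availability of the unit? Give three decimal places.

0.982

A(U1) = MTBF/(MTBF+MTTR) = 2720/(2720+50.2) = 0.982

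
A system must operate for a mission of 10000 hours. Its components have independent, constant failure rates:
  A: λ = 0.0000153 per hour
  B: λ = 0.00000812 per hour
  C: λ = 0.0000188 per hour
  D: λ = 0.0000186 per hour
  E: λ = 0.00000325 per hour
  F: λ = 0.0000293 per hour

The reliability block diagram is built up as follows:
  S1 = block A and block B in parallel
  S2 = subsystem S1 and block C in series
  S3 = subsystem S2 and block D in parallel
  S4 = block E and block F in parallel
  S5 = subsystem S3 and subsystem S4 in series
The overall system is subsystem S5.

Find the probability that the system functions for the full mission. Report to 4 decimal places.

R(A) = exp(−0.0000153 × 10000) = 0.858130
R(B) = exp(−0.00000812 × 10000) = 0.922009
R(C) = exp(−0.0000188 × 10000) = 0.828615
R(D) = exp(−0.0000186 × 10000) = 0.830274
R(E) = exp(−0.00000325 × 10000) = 0.968022
R(F) = exp(−0.0000293 × 10000) = 0.746022
Parallel (A and B): 1 − (1 − 0.858130)(1 − 0.922009) = 0.988935
Series ([0.988935] and C): 0.988935 × 0.828615 = 0.819446
Parallel ([0.819446] and D): 1 − (1 − 0.819446)(1 − 0.830274) = 0.969355
Parallel (E and F): 1 − (1 − 0.968022)(1 − 0.746022) = 0.991878
Series ([0.969355] and [0.991878]): 0.969355 × 0.991878 = 0.9615

0.9615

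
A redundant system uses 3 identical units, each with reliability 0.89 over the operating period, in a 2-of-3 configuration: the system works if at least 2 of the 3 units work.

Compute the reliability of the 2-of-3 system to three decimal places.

R = Σ_{i=2}^{3} C(3,i) p^i (1−p)^{3−i} with p = 0.89
C(3,2)·0.89^2·0.11^1 = 0.26139
C(3,3)·0.89^3·0.11^0 = 0.70497
Sum = 0.966

0.966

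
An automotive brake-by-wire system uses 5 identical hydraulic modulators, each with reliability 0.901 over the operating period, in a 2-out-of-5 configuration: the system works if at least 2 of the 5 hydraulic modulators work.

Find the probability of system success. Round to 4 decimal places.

R = Σ_{i=2}^{5} C(5,i) p^i (1−p)^{5−i} with p = 0.901
C(5,2)·0.901^2·0.099^3 = 0.007877
C(5,3)·0.901^3·0.099^2 = 0.071688
C(5,4)·0.901^4·0.099^1 = 0.326215
C(5,5)·0.901^5·0.099^0 = 0.593778
Sum = 0.9996

0.9996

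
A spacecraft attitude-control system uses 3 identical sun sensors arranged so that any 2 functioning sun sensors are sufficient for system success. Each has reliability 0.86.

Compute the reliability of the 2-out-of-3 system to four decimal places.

R = Σ_{i=2}^{3} C(3,i) p^i (1−p)^{3−i} with p = 0.86
C(3,2)·0.86^2·0.14^1 = 0.310632
C(3,3)·0.86^3·0.14^0 = 0.636056
Sum = 0.9467

0.9467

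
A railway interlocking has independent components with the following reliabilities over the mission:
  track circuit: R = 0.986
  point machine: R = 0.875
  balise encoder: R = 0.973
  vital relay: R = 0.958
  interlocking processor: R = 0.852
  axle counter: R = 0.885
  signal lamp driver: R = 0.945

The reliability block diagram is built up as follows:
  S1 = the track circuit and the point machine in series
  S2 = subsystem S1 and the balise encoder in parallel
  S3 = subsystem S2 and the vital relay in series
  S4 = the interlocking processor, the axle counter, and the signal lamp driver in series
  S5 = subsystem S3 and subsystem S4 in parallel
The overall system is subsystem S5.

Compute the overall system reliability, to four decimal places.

Series (track circuit and point machine): 0.986000 × 0.875000 = 0.862750
Parallel ([0.862750] and balise encoder): 1 − (1 − 0.862750)(1 − 0.973000) = 0.996294
Series ([0.996294] and vital relay): 0.996294 × 0.958000 = 0.954450
Series (interlocking processor, axle counter, and signal lamp driver): 0.852000 × 0.885000 × 0.945000 = 0.712549
Parallel ([0.954450] and [0.712549]): 1 − (1 − 0.954450)(1 − 0.712549) = 0.9869

0.9869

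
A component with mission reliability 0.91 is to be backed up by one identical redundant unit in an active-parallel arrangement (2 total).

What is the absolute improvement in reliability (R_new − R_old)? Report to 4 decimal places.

0.0819

R_before = 0.91
R_after = 1 − (1 − 0.91)^2 = 0.9919
ΔR = 0.9919 − 0.91 = 0.0819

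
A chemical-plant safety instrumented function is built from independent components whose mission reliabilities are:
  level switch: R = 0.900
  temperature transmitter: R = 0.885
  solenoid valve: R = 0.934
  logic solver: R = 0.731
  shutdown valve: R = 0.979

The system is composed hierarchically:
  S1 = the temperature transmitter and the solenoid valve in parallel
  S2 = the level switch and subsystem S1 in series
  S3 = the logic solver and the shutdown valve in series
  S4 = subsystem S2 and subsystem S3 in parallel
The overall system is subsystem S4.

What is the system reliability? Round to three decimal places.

0.970

Parallel (temperature transmitter and solenoid valve): 1 − (1 − 0.88500)(1 − 0.93400) = 0.99241
Series (level switch and [0.99241]): 0.90000 × 0.99241 = 0.89317
Series (logic solver and shutdown valve): 0.73100 × 0.97900 = 0.71565
Parallel ([0.89317] and [0.71565]): 1 − (1 − 0.89317)(1 − 0.71565) = 0.970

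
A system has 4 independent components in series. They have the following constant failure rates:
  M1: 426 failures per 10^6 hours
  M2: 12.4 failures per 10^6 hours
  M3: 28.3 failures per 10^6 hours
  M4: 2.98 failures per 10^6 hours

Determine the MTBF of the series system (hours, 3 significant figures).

2130

Series of exponential components: λ_sys = Σ λ_i
λ_sys = 0.000426 + 0.0000124 + 0.0000283 + 0.00000298 = 4.6968e-04 /h
MTBF = 1 / λ_sys = 2130 h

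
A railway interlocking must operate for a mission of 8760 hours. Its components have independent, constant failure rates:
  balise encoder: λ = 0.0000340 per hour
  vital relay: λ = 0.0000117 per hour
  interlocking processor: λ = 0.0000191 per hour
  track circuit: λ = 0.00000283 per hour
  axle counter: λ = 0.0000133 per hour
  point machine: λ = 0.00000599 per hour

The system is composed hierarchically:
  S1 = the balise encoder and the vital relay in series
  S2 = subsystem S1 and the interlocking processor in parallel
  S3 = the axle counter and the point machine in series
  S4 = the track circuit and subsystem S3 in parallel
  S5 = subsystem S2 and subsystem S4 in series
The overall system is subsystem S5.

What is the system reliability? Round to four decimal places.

R(balise encoder) = exp(−0.0000340 × 8760) = 0.742420
R(vital relay) = exp(−0.0000117 × 8760) = 0.902585
R(interlocking processor) = exp(−0.0000191 × 8760) = 0.845932
R(track circuit) = exp(−0.00000283 × 8760) = 0.975514
R(axle counter) = exp(−0.0000133 × 8760) = 0.890023
R(point machine) = exp(−0.00000599 × 8760) = 0.948881
Series (balise encoder and vital relay): 0.742420 × 0.902585 = 0.670097
Parallel ([0.670097] and interlocking processor): 1 − (1 − 0.670097)(1 − 0.845932) = 0.949173
Series (axle counter and point machine): 0.890023 × 0.948881 = 0.844526
Parallel (track circuit and [0.844526]): 1 − (1 − 0.975514)(1 − 0.844526) = 0.996193
Series ([0.949173] and [0.996193]): 0.949173 × 0.996193 = 0.9456

0.9456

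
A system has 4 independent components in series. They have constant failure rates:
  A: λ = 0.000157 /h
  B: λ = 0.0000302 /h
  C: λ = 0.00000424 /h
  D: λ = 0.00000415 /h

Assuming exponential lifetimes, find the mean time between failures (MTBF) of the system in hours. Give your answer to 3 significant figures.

5110

Series of exponential components: λ_sys = Σ λ_i
λ_sys = 0.000157 + 0.0000302 + 0.00000424 + 0.00000415 = 1.9559e-04 /h
MTBF = 1 / λ_sys = 5110 h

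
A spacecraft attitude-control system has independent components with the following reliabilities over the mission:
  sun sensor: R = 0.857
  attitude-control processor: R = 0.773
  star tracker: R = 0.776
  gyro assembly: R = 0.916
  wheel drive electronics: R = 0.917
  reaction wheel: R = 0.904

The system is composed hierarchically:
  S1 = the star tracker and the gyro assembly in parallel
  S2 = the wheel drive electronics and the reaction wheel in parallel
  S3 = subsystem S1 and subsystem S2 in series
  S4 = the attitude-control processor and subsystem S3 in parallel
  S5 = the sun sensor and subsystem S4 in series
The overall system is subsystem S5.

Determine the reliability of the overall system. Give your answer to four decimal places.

Parallel (star tracker and gyro assembly): 1 − (1 − 0.776000)(1 − 0.916000) = 0.981184
Parallel (wheel drive electronics and reaction wheel): 1 − (1 − 0.917000)(1 − 0.904000) = 0.992032
Series ([0.981184] and [0.992032]): 0.981184 × 0.992032 = 0.973366
Parallel (attitude-control processor and [0.973366]): 1 − (1 − 0.773000)(1 − 0.973366) = 0.993954
Series (sun sensor and [0.993954]): 0.857000 × 0.993954 = 0.8518

0.8518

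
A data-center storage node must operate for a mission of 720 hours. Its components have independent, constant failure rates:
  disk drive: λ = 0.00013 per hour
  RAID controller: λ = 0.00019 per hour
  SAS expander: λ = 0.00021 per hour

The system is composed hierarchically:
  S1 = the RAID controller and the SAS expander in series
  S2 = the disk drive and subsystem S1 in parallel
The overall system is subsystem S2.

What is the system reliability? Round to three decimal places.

R(disk drive) = exp(−0.00013 × 720) = 0.91065
R(RAID controller) = exp(−0.00019 × 720) = 0.87214
R(SAS expander) = exp(−0.00021 × 720) = 0.85968
Series (RAID controller and SAS expander): 0.87214 × 0.85968 = 0.74976
Parallel (disk drive and [0.74976]): 1 − (1 − 0.91065)(1 − 0.74976) = 0.978

0.978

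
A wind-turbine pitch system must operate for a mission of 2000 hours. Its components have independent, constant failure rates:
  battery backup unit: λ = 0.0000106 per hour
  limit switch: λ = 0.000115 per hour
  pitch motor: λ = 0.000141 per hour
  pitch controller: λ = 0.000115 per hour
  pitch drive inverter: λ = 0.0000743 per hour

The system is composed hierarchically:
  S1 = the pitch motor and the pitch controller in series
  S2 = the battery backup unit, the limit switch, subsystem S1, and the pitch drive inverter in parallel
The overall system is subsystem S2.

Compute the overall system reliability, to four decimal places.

R(battery backup unit) = exp(−0.0000106 × 2000) = 0.979023
R(limit switch) = exp(−0.000115 × 2000) = 0.794534
R(pitch motor) = exp(−0.000141 × 2000) = 0.754274
R(pitch controller) = exp(−0.000115 × 2000) = 0.794534
R(pitch drive inverter) = exp(−0.0000743 × 2000) = 0.861914
Series (pitch motor and pitch controller): 0.754274 × 0.794534 = 0.599296
Parallel (battery backup unit, limit switch, [0.599296], and pitch drive inverter): 1 − (1 − 0.979023)(1 − 0.794534)(1 − 0.599296)(1 − 0.861914) = 0.9998

0.9998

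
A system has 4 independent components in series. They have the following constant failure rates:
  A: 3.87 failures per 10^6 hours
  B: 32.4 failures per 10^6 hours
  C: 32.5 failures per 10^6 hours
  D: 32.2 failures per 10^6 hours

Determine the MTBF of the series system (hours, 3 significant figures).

9900

Series of exponential components: λ_sys = Σ λ_i
λ_sys = 0.00000387 + 0.0000324 + 0.0000325 + 0.0000322 = 1.0097e-04 /h
MTBF = 1 / λ_sys = 9900 h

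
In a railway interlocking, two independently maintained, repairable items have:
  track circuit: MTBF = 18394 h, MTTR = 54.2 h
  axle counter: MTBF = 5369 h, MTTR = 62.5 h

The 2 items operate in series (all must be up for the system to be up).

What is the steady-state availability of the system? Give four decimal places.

A(track circuit) = MTBF/(MTBF+MTTR) = 18394/(18394+54.2) = 0.997062
A(axle counter) = MTBF/(MTBF+MTTR) = 5369/(5369+62.5) = 0.988493
Series availability: 0.997062 × 0.988493 = 0.9856

0.9856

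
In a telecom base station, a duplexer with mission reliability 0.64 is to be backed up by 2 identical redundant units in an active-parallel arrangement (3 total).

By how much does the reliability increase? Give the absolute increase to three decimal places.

R_before = 0.64
R_after = 1 − (1 − 0.64)^3 = 0.953
ΔR = 0.953 − 0.64 = 0.313

0.313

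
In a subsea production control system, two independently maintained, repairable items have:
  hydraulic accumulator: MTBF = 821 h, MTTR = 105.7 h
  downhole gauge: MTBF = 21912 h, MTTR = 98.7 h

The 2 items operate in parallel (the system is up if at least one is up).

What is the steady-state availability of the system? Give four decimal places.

0.9995

A(hydraulic accumulator) = MTBF/(MTBF+MTTR) = 821/(821+105.7) = 0.885939
A(downhole gauge) = MTBF/(MTBF+MTTR) = 21912/(21912+98.7) = 0.995516
Parallel availability: 1 − (1 − 0.885939)(1 − 0.995516) = 0.9995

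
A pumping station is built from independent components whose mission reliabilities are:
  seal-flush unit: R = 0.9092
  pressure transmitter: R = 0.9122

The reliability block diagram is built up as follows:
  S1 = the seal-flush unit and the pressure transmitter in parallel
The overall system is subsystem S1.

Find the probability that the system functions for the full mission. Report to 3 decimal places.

Parallel (seal-flush unit and pressure transmitter): 1 − (1 − 0.90920)(1 − 0.91220) = 0.992

0.992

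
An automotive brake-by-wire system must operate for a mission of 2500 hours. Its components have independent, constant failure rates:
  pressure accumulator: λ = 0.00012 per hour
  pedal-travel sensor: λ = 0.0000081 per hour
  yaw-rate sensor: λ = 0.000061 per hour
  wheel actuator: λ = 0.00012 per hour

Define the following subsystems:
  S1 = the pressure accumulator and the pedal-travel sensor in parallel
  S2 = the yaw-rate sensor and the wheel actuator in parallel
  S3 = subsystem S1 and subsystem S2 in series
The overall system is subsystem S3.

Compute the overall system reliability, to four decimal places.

R(pressure accumulator) = exp(−0.00012 × 2500) = 0.740818
R(pedal-travel sensor) = exp(−0.0000081 × 2500) = 0.979954
R(yaw-rate sensor) = exp(−0.000061 × 2500) = 0.858559
R(wheel actuator) = exp(−0.00012 × 2500) = 0.740818
Parallel (pressure accumulator and pedal-travel sensor): 1 − (1 − 0.740818)(1 − 0.979954) = 0.994804
Parallel (yaw-rate sensor and wheel actuator): 1 − (1 − 0.858559)(1 − 0.740818) = 0.963341
Series ([0.994804] and [0.963341]): 0.994804 × 0.963341 = 0.9583

0.9583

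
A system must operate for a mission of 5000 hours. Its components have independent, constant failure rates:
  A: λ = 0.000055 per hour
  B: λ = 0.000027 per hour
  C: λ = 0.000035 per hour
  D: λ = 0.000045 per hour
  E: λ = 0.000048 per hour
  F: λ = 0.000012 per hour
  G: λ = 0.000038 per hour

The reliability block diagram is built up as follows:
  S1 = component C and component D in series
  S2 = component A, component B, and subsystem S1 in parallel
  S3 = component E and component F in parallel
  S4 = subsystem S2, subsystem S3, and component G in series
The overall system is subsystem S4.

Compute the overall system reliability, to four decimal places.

R(A) = exp(−0.000055 × 5000) = 0.759572
R(B) = exp(−0.000027 × 5000) = 0.873716
R(C) = exp(−0.000035 × 5000) = 0.839457
R(D) = exp(−0.000045 × 5000) = 0.798516
R(E) = exp(−0.000048 × 5000) = 0.786628
R(F) = exp(−0.000012 × 5000) = 0.941765
R(G) = exp(−0.000038 × 5000) = 0.826959
Series (C and D): 0.839457 × 0.798516 = 0.670320
Parallel (A, B, and [0.670320]): 1 − (1 − 0.759572)(1 − 0.873716)(1 − 0.670320) = 0.989990
Parallel (E and F): 1 − (1 − 0.786628)(1 − 0.941765) = 0.987574
Series ([0.989990], [0.987574], and G): 0.989990 × 0.987574 × 0.826959 = 0.8085

0.8085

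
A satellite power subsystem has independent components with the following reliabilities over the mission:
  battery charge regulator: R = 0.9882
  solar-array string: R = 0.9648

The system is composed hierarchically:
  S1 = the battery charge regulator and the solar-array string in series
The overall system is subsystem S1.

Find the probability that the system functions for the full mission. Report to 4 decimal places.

0.9534

Series (battery charge regulator and solar-array string): 0.988200 × 0.964800 = 0.9534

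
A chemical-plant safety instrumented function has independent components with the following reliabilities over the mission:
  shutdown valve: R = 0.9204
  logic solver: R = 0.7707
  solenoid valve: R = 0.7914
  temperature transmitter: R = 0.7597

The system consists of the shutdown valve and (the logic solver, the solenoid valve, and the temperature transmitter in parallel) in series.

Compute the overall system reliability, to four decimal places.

Parallel (logic solver, solenoid valve, and temperature transmitter): 1 − (1 − 0.770700)(1 − 0.791400)(1 − 0.759700) = 0.988506
Series (shutdown valve and [0.988506]): 0.920400 × 0.988506 = 0.9098

0.9098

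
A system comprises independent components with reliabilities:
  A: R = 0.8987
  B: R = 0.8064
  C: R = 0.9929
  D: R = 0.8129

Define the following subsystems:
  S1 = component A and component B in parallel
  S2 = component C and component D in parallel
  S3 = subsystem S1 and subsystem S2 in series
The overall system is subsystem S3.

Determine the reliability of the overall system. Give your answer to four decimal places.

Parallel (A and B): 1 − (1 − 0.898700)(1 − 0.806400) = 0.980388
Parallel (C and D): 1 − (1 − 0.992900)(1 − 0.812900) = 0.998672
Series ([0.980388] and [0.998672]): 0.980388 × 0.998672 = 0.9791

0.9791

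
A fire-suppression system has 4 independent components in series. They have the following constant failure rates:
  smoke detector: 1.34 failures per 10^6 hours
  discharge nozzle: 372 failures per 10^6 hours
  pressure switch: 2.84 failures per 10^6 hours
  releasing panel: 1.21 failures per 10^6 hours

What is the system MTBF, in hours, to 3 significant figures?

Series of exponential components: λ_sys = Σ λ_i
λ_sys = 0.00000134 + 0.000372 + 0.00000284 + 0.00000121 = 3.7739e-04 /h
MTBF = 1 / λ_sys = 2650 h

2650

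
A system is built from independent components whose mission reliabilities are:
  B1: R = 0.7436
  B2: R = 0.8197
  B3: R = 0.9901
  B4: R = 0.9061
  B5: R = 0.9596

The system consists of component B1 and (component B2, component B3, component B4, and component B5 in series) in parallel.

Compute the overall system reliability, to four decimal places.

Series (B2, B3, B4, and B5): 0.819700 × 0.990100 × 0.906100 × 0.959600 = 0.705668
Parallel (B1 and [0.705668]): 1 − (1 − 0.743600)(1 − 0.705668) = 0.9245

0.9245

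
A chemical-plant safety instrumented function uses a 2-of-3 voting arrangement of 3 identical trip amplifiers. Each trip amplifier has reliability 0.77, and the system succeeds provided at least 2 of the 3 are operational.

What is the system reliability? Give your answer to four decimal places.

0.8656

R = Σ_{i=2}^{3} C(3,i) p^i (1−p)^{3−i} with p = 0.77
C(3,2)·0.77^2·0.23^1 = 0.409101
C(3,3)·0.77^3·0.23^0 = 0.456533
Sum = 0.8656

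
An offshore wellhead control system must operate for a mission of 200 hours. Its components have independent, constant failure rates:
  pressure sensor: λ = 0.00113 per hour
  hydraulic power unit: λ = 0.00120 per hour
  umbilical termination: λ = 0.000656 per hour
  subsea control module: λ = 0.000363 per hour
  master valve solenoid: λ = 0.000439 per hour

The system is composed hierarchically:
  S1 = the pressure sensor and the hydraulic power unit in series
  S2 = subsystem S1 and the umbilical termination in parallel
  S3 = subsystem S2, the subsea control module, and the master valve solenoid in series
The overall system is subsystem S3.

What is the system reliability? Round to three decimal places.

R(pressure sensor) = exp(−0.00113 × 200) = 0.79772
R(hydraulic power unit) = exp(−0.00120 × 200) = 0.78663
R(umbilical termination) = exp(−0.000656 × 200) = 0.87704
R(subsea control module) = exp(−0.000363 × 200) = 0.92997
R(master valve solenoid) = exp(−0.000439 × 200) = 0.91594
Series (pressure sensor and hydraulic power unit): 0.79772 × 0.78663 = 0.62751
Parallel ([0.62751] and umbilical termination): 1 − (1 − 0.62751)(1 − 0.87704) = 0.95420
Series ([0.95420], subsea control module, and master valve solenoid): 0.95420 × 0.92997 × 0.91594 = 0.813

0.813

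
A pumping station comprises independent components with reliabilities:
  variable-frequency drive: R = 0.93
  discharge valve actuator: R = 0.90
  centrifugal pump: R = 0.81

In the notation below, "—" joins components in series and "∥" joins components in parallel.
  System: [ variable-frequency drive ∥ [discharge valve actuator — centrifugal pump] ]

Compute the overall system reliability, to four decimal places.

Series (discharge valve actuator and centrifugal pump): 0.900000 × 0.810000 = 0.729000
Parallel (variable-frequency drive and [0.729000]): 1 − (1 − 0.930000)(1 − 0.729000) = 0.9810

0.9810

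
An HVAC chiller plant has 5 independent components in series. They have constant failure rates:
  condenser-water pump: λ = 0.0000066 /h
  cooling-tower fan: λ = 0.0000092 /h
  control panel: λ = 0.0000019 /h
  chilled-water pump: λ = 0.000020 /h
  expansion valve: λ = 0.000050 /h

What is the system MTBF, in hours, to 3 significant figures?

11400

Series of exponential components: λ_sys = Σ λ_i
λ_sys = 0.0000066 + 0.0000092 + 0.0000019 + 0.000020 + 0.000050 = 8.7700e-05 /h
MTBF = 1 / λ_sys = 11400 h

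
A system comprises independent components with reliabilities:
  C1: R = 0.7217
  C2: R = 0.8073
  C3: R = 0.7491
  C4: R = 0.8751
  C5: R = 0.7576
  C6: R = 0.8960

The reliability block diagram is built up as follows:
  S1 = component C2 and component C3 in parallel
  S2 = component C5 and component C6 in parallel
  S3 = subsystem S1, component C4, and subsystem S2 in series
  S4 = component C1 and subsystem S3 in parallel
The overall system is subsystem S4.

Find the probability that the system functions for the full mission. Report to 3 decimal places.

Parallel (C2 and C3): 1 − (1 − 0.80730)(1 − 0.74910) = 0.95165
Parallel (C5 and C6): 1 − (1 − 0.75760)(1 − 0.89600) = 0.97479
Series ([0.95165], C4, and [0.97479]): 0.95165 × 0.87510 × 0.97479 = 0.81179
Parallel (C1 and [0.81179]): 1 − (1 − 0.72170)(1 − 0.81179) = 0.948

0.948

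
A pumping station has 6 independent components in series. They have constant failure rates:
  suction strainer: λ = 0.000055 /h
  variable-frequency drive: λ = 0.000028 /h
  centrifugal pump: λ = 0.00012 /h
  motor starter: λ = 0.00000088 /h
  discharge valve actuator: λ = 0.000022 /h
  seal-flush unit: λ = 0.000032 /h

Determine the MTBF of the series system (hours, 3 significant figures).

Series of exponential components: λ_sys = Σ λ_i
λ_sys = 0.000055 + 0.000028 + 0.00012 + 0.00000088 + 0.000022 + 0.000032 = 2.5788e-04 /h
MTBF = 1 / λ_sys = 3880 h

3880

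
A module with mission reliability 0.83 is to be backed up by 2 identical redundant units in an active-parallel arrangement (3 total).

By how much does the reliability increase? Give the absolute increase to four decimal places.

0.1651

R_before = 0.83
R_after = 1 − (1 − 0.83)^3 = 0.9951
ΔR = 0.9951 − 0.83 = 0.1651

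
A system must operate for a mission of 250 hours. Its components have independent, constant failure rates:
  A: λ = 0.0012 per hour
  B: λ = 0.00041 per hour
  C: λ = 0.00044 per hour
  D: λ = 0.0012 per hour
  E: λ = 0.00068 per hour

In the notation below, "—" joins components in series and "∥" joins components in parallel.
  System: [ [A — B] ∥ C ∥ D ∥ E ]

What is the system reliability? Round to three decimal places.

R(A) = exp(−0.0012 × 250) = 0.74082
R(B) = exp(−0.00041 × 250) = 0.90258
R(C) = exp(−0.00044 × 250) = 0.89583
R(D) = exp(−0.0012 × 250) = 0.74082
R(E) = exp(−0.00068 × 250) = 0.84366
Series (A and B): 0.74082 × 0.90258 = 0.66865
Parallel ([0.66865], C, D, and E): 1 − (1 − 0.66865)(1 − 0.89583)(1 − 0.74082)(1 − 0.84366) = 0.999

0.999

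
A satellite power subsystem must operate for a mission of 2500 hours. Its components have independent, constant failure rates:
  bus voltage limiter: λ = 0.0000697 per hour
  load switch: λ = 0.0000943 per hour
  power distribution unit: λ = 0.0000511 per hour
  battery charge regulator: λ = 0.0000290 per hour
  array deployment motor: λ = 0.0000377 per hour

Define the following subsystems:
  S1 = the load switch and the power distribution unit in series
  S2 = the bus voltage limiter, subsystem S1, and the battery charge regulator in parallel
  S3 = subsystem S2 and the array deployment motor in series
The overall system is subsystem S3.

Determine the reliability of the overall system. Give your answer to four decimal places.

0.9070

R(bus voltage limiter) = exp(−0.0000697 × 2500) = 0.840087
R(load switch) = exp(−0.0000943 × 2500) = 0.789978
R(power distribution unit) = exp(−0.0000511 × 2500) = 0.880073
R(battery charge regulator) = exp(−0.0000290 × 2500) = 0.930066
R(array deployment motor) = exp(−0.0000377 × 2500) = 0.910055
Series (load switch and power distribution unit): 0.789978 × 0.880073 = 0.695238
Parallel (bus voltage limiter, [0.695238], and battery charge regulator): 1 − (1 − 0.840087)(1 − 0.695238)(1 − 0.930066) = 0.996592
Series ([0.996592] and array deployment motor): 0.996592 × 0.910055 = 0.9070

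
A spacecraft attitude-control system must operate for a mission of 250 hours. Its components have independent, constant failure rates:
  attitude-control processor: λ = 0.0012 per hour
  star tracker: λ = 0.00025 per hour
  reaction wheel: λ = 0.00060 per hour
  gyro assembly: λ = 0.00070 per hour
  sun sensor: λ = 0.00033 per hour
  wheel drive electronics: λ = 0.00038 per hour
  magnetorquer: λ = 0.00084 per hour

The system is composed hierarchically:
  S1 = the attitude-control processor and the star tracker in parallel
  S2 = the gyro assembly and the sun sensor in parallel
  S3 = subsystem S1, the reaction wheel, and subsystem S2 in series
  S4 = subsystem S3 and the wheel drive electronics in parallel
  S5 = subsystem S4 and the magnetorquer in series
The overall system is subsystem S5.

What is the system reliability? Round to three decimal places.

0.799

R(attitude-control processor) = exp(−0.0012 × 250) = 0.74082
R(star tracker) = exp(−0.00025 × 250) = 0.93941
R(reaction wheel) = exp(−0.00060 × 250) = 0.86071
R(gyro assembly) = exp(−0.00070 × 250) = 0.83946
R(sun sensor) = exp(−0.00033 × 250) = 0.92081
R(wheel drive electronics) = exp(−0.00038 × 250) = 0.90937
R(magnetorquer) = exp(−0.00084 × 250) = 0.81058
Parallel (attitude-control processor and star tracker): 1 − (1 − 0.74082)(1 − 0.93941) = 0.98430
Parallel (gyro assembly and sun sensor): 1 − (1 − 0.83946)(1 − 0.92081) = 0.98729
Series ([0.98430], reaction wheel, and [0.98729]): 0.98430 × 0.86071 × 0.98729 = 0.83643
Parallel ([0.83643] and wheel drive electronics): 1 − (1 − 0.83643)(1 − 0.90937) = 0.98518
Series ([0.98518] and magnetorquer): 0.98518 × 0.81058 = 0.799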